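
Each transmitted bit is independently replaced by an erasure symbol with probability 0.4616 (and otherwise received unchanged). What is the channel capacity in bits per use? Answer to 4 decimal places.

Binary erasure channel: capacity C = 1 − ε.
C = 1 − 0.4616 = 0.5384 bits per channel use.

0.5384 bits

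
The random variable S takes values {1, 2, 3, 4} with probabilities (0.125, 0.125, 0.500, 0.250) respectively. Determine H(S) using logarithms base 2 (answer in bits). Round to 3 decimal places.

H(S) = −Σ p·log₂ p.
  −(0.125)·log₂(0.125) = 0.3750
  −(0.125)·log₂(0.125) = 0.3750
  −(0.500)·log₂(0.500) = 0.5000
  −(0.250)·log₂(0.250) = 0.5000
Sum: 0.3750 + 0.3750 + 0.5000 + 0.5000 = 1.750 bits.

1.750 bits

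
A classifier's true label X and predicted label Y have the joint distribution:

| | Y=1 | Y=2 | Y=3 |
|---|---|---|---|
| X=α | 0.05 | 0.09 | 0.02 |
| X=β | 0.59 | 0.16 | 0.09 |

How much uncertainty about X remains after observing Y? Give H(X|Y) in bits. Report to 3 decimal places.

0.564 bits

Marginals: p(X) = (0.1600, 0.8400), p(Y) = (0.6400, 0.2500, 0.1100).
H(X|Y) = Σ p(Y) · H(X|Y=·).
  Y=1: p=0.6400, H(X|Y=1) = 0.3955
  Y=2: p=0.2500, H(X|Y=2) = 0.9427
  Y=3: p=0.1100, H(X|Y=3) = 0.6840
Weighted sum = 0.564 bits.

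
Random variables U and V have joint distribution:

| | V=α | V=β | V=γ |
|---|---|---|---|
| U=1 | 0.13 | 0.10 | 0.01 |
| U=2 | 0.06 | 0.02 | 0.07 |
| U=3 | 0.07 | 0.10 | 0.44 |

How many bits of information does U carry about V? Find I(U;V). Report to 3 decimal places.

Marginals: p(U) = (0.2400, 0.1500, 0.6100), p(V) = (0.2600, 0.2200, 0.5200).
I(U;V) = H(U) + H(V) − H(U,V).
H(U) = 1.3397, H(V) = 1.4764, H(U,V) = 2.5281.
I(U;V) = 1.3397 + 1.4764 − 2.5281 = 0.288 bits.

0.288 bits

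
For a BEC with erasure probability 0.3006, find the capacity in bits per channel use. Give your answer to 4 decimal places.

Binary erasure channel: capacity C = 1 − ε.
C = 1 − 0.3006 = 0.6994 bits per channel use.

0.6994 bits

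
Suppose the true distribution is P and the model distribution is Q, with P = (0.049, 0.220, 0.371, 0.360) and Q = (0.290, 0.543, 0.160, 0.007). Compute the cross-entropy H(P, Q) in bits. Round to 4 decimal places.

3.8392 bits

H(P,Q) = −Σ p·log₂ q.
  −0.049·log₂(0.290) = 0.08751
  −0.220·log₂(0.543) = 0.19381
  −0.371·log₂(0.160) = 0.98087
  −0.360·log₂(0.007) = 2.57703
H(P,Q) = 3.8392 bits.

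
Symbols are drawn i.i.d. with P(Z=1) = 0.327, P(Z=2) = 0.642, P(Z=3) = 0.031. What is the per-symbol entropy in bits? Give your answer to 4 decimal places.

1.0932 bits

H(Z) = −Σ p·log₂ p.
  −(0.327)·log₂(0.327) = 0.52733
  −(0.642)·log₂(0.642) = 0.41047
  −(0.031)·log₂(0.031) = 0.15536
Sum: 0.52733 + 0.41047 + 0.15536 = 1.0932 bits.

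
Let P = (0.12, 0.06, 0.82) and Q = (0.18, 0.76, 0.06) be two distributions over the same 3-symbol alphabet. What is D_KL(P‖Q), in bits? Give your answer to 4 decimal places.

2.8035 bits

D(P‖Q) = Σ p·log₂(p/q).
  0.12·log₂(0.12/0.18) = -0.07020
  0.06·log₂(0.06/0.76) = -0.21978
  0.82·log₂(0.82/0.06) = 3.09352
D(P‖Q) = 2.8035 bits.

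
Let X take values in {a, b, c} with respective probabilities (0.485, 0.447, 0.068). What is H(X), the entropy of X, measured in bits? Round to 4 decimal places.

H(X) = −Σ p·log₂ p.
  −(0.485)·log₂(0.485) = 0.50631
  −(0.447)·log₂(0.447) = 0.51926
  −(0.068)·log₂(0.068) = 0.26373
Sum: 0.50631 + 0.51926 + 0.26373 = 1.2893 bits.

1.2893 bits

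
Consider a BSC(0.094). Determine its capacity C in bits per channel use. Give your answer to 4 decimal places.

0.5503 bits

Binary symmetric channel: C = 1 − h₂(ε) where h₂ is the binary entropy function.
h₂(0.094) = −0.094·log₂0.094 − 0.906·log₂0.906 = 0.4497.
C = 1 − 0.4497 = 0.5503 bits per channel use.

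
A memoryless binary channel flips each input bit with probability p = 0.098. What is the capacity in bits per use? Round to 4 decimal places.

0.5374 bits

Binary symmetric channel: C = 1 − h₂(ε) where h₂ is the binary entropy function.
h₂(0.098) = −0.098·log₂0.098 − 0.902·log₂0.902 = 0.4626.
C = 1 − 0.4626 = 0.5374 bits per channel use.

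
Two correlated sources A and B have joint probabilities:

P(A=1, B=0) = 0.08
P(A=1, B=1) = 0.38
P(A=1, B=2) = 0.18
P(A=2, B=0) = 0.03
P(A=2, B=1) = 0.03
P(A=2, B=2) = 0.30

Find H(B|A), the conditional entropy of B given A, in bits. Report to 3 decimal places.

1.149 bits

Chain rule: H(B|A) = H(A,B) − H(A).
Marginals: p(A) = (0.6400, 0.3600), p(B) = (0.1100, 0.4100, 0.4800).
H(A,B) = 2.0919 bits; H(A) = 0.9427 bits.
H(B|A) = 2.0919 − 0.9427 = 1.149 bits.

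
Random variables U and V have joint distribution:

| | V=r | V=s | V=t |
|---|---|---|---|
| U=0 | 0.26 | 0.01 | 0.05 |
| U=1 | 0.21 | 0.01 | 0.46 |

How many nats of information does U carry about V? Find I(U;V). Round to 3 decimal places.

Marginals: p(U) = (0.3200, 0.6800), p(V) = (0.4700, 0.0200, 0.5100).
I(U;V) = H(U) + H(V) − H(U,V).
H(U) = 0.6269, H(V) = 0.7765, H(U,V) = 1.2771.
I(U;V) = 0.6269 + 0.7765 − 1.2771 = 0.126 nats.

0.126 nats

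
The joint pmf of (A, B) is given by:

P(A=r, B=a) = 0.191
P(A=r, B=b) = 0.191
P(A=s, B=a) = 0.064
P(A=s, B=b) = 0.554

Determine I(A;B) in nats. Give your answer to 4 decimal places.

Marginals: p(A) = (0.3820, 0.6180), p(B) = (0.2550, 0.7450).
I(A;B) = Σ p(x,y)·ln[p(x,y)/(p(x)p(y))].
  (r,a): 0.191·ln(1.9608) = 0.12861
  (r,b): 0.191·ln(0.6711) = -0.07617
  (s,a): 0.064·ln(0.4061) = -0.05767
  (s,b): 0.554·ln(1.2033) = 0.10252
Sum = 0.0973 nats.

0.0973 nats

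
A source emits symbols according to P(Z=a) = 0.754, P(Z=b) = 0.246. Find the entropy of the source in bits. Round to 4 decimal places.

0.8049 bits

H(Z) = −Σ p·log₂ p.
  −(0.754)·log₂(0.754) = 0.30715
  −(0.246)·log₂(0.246) = 0.49772
Sum: 0.30715 + 0.49772 = 0.8049 bits.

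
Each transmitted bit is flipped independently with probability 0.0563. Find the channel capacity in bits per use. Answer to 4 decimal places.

Binary symmetric channel: C = 1 − h₂(ε) where h₂ is the binary entropy function.
h₂(0.0563) = −0.0563·log₂0.0563 − 0.9437·log₂0.9437 = 0.3126.
C = 1 − 0.3126 = 0.6874 bits per channel use.

0.6874 bits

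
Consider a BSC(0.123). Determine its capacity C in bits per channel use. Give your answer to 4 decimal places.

Binary symmetric channel: C = 1 − h₂(ε) where h₂ is the binary entropy function.
h₂(0.123) = −0.123·log₂0.123 − 0.877·log₂0.877 = 0.5379.
C = 1 − 0.5379 = 0.4621 bits per channel use.

0.4621 bits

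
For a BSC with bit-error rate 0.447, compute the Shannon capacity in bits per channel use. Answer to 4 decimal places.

Binary symmetric channel: C = 1 − h₂(ε) where h₂ is the binary entropy function.
h₂(0.447) = −0.447·log₂0.447 − 0.553·log₂0.553 = 0.9919.
C = 1 − 0.9919 = 0.0081 bits per channel use.

0.0081 bits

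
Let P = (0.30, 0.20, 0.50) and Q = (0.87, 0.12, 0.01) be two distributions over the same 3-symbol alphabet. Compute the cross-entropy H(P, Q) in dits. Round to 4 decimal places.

H(P,Q) = −Σ p·log₁₀ q.
  −0.30·log₁₀(0.87) = 0.01814
  −0.20·log₁₀(0.12) = 0.18416
  −0.50·log₁₀(0.01) = 1.00000
H(P,Q) = 1.2023 dits.

1.2023 dits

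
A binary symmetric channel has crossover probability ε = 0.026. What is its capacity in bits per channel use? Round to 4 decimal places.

0.8261 bits

Binary symmetric channel: C = 1 − h₂(ε) where h₂ is the binary entropy function.
h₂(0.026) = −0.026·log₂0.026 − 0.974·log₂0.974 = 0.1739.
C = 1 − 0.1739 = 0.8261 bits per channel use.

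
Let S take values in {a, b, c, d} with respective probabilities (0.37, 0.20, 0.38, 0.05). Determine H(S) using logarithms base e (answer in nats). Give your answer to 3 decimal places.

1.207 nats

H(S) = −Σ p·ln p.
  −(0.37)·ln(0.37) = 0.3679
  −(0.20)·ln(0.20) = 0.3219
  −(0.38)·ln(0.38) = 0.3677
  −(0.05)·ln(0.05) = 0.1498
Sum: 0.3679 + 0.3219 + 0.3677 + 0.1498 = 1.207 nats.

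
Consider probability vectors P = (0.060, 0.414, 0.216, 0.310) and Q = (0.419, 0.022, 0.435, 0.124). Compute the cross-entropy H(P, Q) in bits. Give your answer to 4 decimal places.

H(P,Q) = −Σ p·log₂ q.
  −0.060·log₂(0.419) = 0.07530
  −0.414·log₂(0.022) = 2.27963
  −0.216·log₂(0.435) = 0.25940
  −0.310·log₂(0.124) = 0.93359
H(P,Q) = 3.5479 bits.

3.5479 bits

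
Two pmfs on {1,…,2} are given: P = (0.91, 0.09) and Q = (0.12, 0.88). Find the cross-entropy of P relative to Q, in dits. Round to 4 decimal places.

0.8429 dits

H(P,Q) = −Σ p·log₁₀ q.
  −0.91·log₁₀(0.12) = 0.83795
  −0.09·log₁₀(0.88) = 0.00500
H(P,Q) = 0.8429 dits.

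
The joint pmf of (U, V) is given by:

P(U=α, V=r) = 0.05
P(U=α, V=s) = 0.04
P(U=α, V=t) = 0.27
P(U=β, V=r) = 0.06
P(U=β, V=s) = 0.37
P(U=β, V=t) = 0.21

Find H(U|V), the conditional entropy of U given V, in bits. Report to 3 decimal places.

Marginals: p(U) = (0.3600, 0.6400), p(V) = (0.1100, 0.4100, 0.4800).
H(U|V) = Σ p(V) · H(U|V=·).
  V=r: p=0.1100, H(U|V=r) = 0.9940
  V=s: p=0.4100, H(U|V=s) = 0.4612
  V=t: p=0.4800, H(U|V=t) = 0.9887
Weighted sum = 0.773 bits.

0.773 bits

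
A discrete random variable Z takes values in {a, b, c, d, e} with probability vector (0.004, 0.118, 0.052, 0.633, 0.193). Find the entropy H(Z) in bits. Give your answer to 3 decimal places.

1.493 bits

H(Z) = −Σ p·log₂ p.
  −(0.004)·log₂(0.004) = 0.0319
  −(0.118)·log₂(0.118) = 0.3638
  −(0.052)·log₂(0.052) = 0.2218
  −(0.633)·log₂(0.633) = 0.4176
  −(0.193)·log₂(0.193) = 0.4581
Sum: 0.0319 + 0.3638 + 0.2218 + 0.4176 + 0.4581 = 1.493 bits.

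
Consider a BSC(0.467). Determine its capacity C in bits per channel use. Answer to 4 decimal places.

0.0031 bits

Binary symmetric channel: C = 1 − h₂(ε) where h₂ is the binary entropy function.
h₂(0.467) = −0.467·log₂0.467 − 0.533·log₂0.533 = 0.9969.
C = 1 − 0.9969 = 0.0031 bits per channel use.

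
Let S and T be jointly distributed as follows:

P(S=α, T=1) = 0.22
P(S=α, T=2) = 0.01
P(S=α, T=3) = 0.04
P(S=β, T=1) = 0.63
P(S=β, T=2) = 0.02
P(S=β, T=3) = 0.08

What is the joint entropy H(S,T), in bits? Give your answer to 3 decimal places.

1.557 bits

H(S,T) = −Σ p(x,y)·log₂ p(x,y) over all 6 cells.
  cell (α,1): −0.22·log₂0.22 = 0.4806
  cell (α,2): −0.01·log₂0.01 = 0.0664
  cell (α,3): −0.04·log₂0.04 = 0.1858
  cell (β,1): −0.63·log₂0.63 = 0.4199
  cell (β,2): −0.02·log₂0.02 = 0.1129
  cell (β,3): −0.08·log₂0.08 = 0.2915
Sum = 1.557 bits.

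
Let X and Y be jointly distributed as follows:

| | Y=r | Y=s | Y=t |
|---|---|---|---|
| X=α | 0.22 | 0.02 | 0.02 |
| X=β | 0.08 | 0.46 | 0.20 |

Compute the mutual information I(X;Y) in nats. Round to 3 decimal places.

0.249 nats

Marginals: p(X) = (0.2600, 0.7400), p(Y) = (0.3000, 0.4800, 0.2200).
I(X;Y) = H(X) + H(Y) − H(X,Y).
H(X) = 0.5731, H(Y) = 1.0466, H(X,Y) = 1.3707.
I(X;Y) = 0.5731 + 1.0466 − 1.3707 = 0.249 nats.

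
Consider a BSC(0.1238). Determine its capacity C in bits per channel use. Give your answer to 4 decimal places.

0.4598 bits

Binary symmetric channel: C = 1 − h₂(ε) where h₂ is the binary entropy function.
h₂(0.1238) = −0.1238·log₂0.1238 − 0.8762·log₂0.8762 = 0.5402.
C = 1 − 0.5402 = 0.4598 bits per channel use.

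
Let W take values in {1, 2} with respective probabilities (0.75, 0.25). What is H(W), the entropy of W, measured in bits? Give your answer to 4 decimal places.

H(W) = −Σ p·log₂ p.
  −(0.75)·log₂(0.75) = 0.31128
  −(0.25)·log₂(0.25) = 0.50000
Sum: 0.31128 + 0.50000 = 0.8113 bits.

0.8113 bits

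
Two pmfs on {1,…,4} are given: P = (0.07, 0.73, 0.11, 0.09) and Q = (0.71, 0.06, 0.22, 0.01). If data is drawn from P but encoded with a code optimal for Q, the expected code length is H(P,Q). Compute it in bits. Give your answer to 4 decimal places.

H(P,Q) = −Σ p·log₂ q.
  −0.07·log₂(0.71) = 0.03459
  −0.73·log₂(0.06) = 2.96299
  −0.11·log₂(0.22) = 0.24029
  −0.09·log₂(0.01) = 0.59795
H(P,Q) = 3.8358 bits.

3.8358 bits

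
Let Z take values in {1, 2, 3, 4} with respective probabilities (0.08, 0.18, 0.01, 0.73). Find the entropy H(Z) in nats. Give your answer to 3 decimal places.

H(Z) = −Σ p·ln p.
  −(0.08)·ln(0.08) = 0.2021
  −(0.18)·ln(0.18) = 0.3087
  −(0.01)·ln(0.01) = 0.0461
  −(0.73)·ln(0.73) = 0.2297
Sum: 0.2021 + 0.3087 + 0.0461 + 0.2297 = 0.787 nats.

0.787 nats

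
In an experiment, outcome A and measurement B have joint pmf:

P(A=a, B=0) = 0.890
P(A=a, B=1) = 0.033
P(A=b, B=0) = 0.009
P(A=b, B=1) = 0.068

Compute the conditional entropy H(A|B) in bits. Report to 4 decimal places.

Marginals: p(A) = (0.9230, 0.0770), p(B) = (0.8990, 0.1010).
H(A|B) = Σ p(B) · H(A|B=·).
  B=0: p=0.8990, H(A|B=0) = 0.0809
  B=1: p=0.1010, H(A|B=1) = 0.9116
Weighted sum = 0.1648 bits.

0.1648 bits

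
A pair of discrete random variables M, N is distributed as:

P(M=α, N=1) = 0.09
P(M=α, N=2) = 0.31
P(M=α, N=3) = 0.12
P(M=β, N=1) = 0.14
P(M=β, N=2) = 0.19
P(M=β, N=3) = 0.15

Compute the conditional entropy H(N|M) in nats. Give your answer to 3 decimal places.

Marginals: p(M) = (0.5200, 0.4800), p(N) = (0.2300, 0.5000, 0.2700).
H(N|M) = Σ p(M) · H(N|M=·).
  M=α: p=0.5200, H(N|M=α) = 0.9503
  M=β: p=0.4800, H(N|M=β) = 1.0897
Weighted sum = 1.017 nats.

1.017 nats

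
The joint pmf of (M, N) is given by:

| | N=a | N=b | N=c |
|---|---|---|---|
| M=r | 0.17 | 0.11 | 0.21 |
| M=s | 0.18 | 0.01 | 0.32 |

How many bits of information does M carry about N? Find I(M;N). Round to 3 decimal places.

0.087 bits

Marginals: p(M) = (0.4900, 0.5100), p(N) = (0.3500, 0.1200, 0.5300).
I(M;N) = H(M) + H(N) − H(M,N).
H(M) = 0.9997, H(N) = 1.3826, H(M,N) = 2.2955.
I(M;N) = 0.9997 + 1.3826 − 2.2955 = 0.087 bits.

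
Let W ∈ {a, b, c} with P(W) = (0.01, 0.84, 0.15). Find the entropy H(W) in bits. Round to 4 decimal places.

H(W) = −Σ p·log₂ p.
  −(0.01)·log₂(0.01) = 0.06644
  −(0.84)·log₂(0.84) = 0.21129
  −(0.15)·log₂(0.15) = 0.41054
Sum: 0.06644 + 0.21129 + 0.41054 = 0.6883 bits.

0.6883 bits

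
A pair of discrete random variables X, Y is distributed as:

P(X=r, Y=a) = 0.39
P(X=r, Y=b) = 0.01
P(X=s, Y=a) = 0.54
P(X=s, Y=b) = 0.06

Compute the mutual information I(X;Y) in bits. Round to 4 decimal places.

Marginals: p(X) = (0.4000, 0.6000), p(Y) = (0.9300, 0.0700).
I(X;Y) = Σ p(x,y)·log₂[p(x,y)/(p(x)p(y))].
  (r,a): 0.39·log₂(1.0484) = 0.02659
  (r,b): 0.01·log₂(0.3571) = -0.01485
  (s,a): 0.54·log₂(0.9677) = -0.02555
  (s,b): 0.06·log₂(1.4286) = 0.03087
Sum = 0.0171 bits.

0.0171 bits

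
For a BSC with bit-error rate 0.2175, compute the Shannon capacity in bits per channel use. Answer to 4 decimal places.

Binary symmetric channel: C = 1 − h₂(ε) where h₂ is the binary entropy function.
h₂(0.2175) = −0.2175·log₂0.2175 − 0.7825·log₂0.7825 = 0.7556.
C = 1 − 0.7556 = 0.2444 bits per channel use.

0.2444 bits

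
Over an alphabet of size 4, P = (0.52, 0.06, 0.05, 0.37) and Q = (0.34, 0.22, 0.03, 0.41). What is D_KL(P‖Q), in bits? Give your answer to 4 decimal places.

D(P‖Q) = Σ p·log₂(p/q).
  0.52·log₂(0.52/0.34) = 0.31875
  0.06·log₂(0.06/0.22) = -0.11247
  0.05·log₂(0.05/0.03) = 0.03685
  0.37·log₂(0.37/0.41) = -0.05480
D(P‖Q) = 0.1883 bits.

0.1883 bits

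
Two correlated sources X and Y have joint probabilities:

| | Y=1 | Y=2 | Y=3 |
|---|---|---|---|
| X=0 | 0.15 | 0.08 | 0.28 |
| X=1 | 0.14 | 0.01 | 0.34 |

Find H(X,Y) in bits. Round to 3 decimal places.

2.209 bits

H(X,Y) = −Σ p(x,y)·log₂ p(x,y) over all 6 cells.
  cell (0,1): −0.15·log₂0.15 = 0.4105
  cell (0,2): −0.08·log₂0.08 = 0.2915
  cell (0,3): −0.28·log₂0.28 = 0.5142
  cell (1,1): −0.14·log₂0.14 = 0.3971
  cell (1,2): −0.01·log₂0.01 = 0.0664
  cell (1,3): −0.34·log₂0.34 = 0.5292
Sum = 2.209 bits.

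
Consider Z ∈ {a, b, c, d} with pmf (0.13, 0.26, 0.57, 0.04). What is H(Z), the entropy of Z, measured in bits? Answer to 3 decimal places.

H(Z) = −Σ p·log₂ p.
  −(0.13)·log₂(0.13) = 0.3826
  −(0.26)·log₂(0.26) = 0.5053
  −(0.57)·log₂(0.57) = 0.4623
  −(0.04)·log₂(0.04) = 0.1858
Sum: 0.3826 + 0.5053 + 0.4623 + 0.1858 = 1.536 bits.

1.536 bits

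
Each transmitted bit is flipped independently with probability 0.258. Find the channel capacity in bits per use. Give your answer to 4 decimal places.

Binary symmetric channel: C = 1 − h₂(ε) where h₂ is the binary entropy function.
h₂(0.258) = −0.258·log₂0.258 − 0.742·log₂0.742 = 0.8237.
C = 1 − 0.8237 = 0.1763 bits per channel use.

0.1763 bits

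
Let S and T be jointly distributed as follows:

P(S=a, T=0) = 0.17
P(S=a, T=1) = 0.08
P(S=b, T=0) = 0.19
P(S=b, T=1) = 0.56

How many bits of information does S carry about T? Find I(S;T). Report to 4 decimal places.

Marginals: p(S) = (0.2500, 0.7500), p(T) = (0.3600, 0.6400).
I(S;T) = H(S) + H(T) − H(S,T).
H(S) = 0.8113, H(T) = 0.9427, H(S,T) = 1.6498.
I(S;T) = 0.8113 + 0.9427 − 1.6498 = 0.1042 bits.

0.1042 bits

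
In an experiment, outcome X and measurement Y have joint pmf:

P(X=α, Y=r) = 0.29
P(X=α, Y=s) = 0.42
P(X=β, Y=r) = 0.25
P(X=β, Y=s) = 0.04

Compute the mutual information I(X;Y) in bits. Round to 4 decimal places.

Marginals: p(X) = (0.7100, 0.2900), p(Y) = (0.5400, 0.4600).
I(X;Y) = H(X) + H(Y) − H(X,Y).
H(X) = 0.8687, H(Y) = 0.9954, H(X,Y) = 1.7293.
I(X;Y) = 0.8687 + 0.9954 − 1.7293 = 0.1348 bits.

0.1348 bits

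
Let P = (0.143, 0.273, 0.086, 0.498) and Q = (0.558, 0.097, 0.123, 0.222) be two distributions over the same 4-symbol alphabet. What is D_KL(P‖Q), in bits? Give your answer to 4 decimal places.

D(P‖Q) = Σ p·log₂(p/q).
  0.143·log₂(0.143/0.558) = -0.28089
  0.273·log₂(0.273/0.097) = 0.40755
  0.086·log₂(0.086/0.123) = -0.04440
  0.498·log₂(0.498/0.222) = 0.58046
D(P‖Q) = 0.6627 bits.

0.6627 bits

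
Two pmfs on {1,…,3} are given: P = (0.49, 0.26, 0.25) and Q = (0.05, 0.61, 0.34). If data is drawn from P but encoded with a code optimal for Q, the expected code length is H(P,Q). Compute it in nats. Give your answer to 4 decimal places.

1.8661 nats

H(P,Q) = −Σ p·ln q.
  −0.49·ln(0.05) = 1.46791
  −0.26·ln(0.61) = 0.12852
  −0.25·ln(0.34) = 0.26970
H(P,Q) = 1.8661 nats.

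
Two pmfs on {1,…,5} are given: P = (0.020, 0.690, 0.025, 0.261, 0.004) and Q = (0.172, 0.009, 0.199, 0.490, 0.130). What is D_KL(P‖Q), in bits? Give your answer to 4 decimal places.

3.9256 bits

D(P‖Q) = Σ p·log₂(p/q).
  0.020·log₂(0.020/0.172) = -0.06209
  0.690·log₂(0.690/0.009) = 4.31976
  0.025·log₂(0.025/0.199) = -0.07482
  0.261·log₂(0.261/0.490) = -0.23718
  0.004·log₂(0.004/0.130) = -0.02009
D(P‖Q) = 3.9256 bits.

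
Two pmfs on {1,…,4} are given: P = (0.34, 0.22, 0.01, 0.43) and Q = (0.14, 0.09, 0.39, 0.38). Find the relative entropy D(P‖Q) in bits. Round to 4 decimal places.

D(P‖Q) = Σ p·log₂(p/q).
  0.34·log₂(0.34/0.14) = 0.43524
  0.22·log₂(0.22/0.09) = 0.28369
  0.01·log₂(0.01/0.39) = -0.05285
  0.43·log₂(0.43/0.38) = 0.07669
D(P‖Q) = 0.7428 bits.

0.7428 bits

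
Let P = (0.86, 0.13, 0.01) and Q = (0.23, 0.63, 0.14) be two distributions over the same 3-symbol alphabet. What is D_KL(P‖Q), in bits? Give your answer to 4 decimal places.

1.3023 bits

D(P‖Q) = Σ p·log₂(p/q).
  0.86·log₂(0.86/0.23) = 1.63632
  0.13·log₂(0.13/0.63) = -0.29599
  0.01·log₂(0.01/0.14) = -0.03807
D(P‖Q) = 1.3023 bits.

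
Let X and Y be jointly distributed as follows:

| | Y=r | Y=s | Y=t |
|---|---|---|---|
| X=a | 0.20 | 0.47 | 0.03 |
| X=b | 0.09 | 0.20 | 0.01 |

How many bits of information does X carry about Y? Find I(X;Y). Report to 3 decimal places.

Marginals: p(X) = (0.7000, 0.3000), p(Y) = (0.2900, 0.6700, 0.0400).
I(X;Y) = H(X) + H(Y) − H(X,Y).
H(X) = 0.8813, H(Y) = 1.0908, H(X,Y) = 1.9716.
I(X;Y) = 0.8813 + 1.0908 − 1.9716 = 0.000 bits.

0.000 bits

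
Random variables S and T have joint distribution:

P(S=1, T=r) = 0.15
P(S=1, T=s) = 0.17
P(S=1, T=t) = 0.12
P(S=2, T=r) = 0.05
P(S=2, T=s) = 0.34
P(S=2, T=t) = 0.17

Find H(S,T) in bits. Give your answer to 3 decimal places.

H(S,T) = −Σ p(x,y)·log₂ p(x,y) over all 6 cells.
  cell (1,r): −0.15·log₂0.15 = 0.4105
  cell (1,s): −0.17·log₂0.17 = 0.4346
  cell (1,t): −0.12·log₂0.12 = 0.3671
  cell (2,r): −0.05·log₂0.05 = 0.2161
  cell (2,s): −0.34·log₂0.34 = 0.5292
  cell (2,t): −0.17·log₂0.17 = 0.4346
Sum = 2.392 bits.

2.392 bits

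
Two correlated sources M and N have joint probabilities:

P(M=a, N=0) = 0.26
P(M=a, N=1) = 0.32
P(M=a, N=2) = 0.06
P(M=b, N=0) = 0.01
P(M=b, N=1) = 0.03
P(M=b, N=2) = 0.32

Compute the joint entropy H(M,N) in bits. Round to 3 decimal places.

H(M,N) = −Σ p(x,y)·log₂ p(x,y) over all 6 cells.
  cell (a,0): −0.26·log₂0.26 = 0.5053
  cell (a,1): −0.32·log₂0.32 = 0.5260
  cell (a,2): −0.06·log₂0.06 = 0.2435
  cell (b,0): −0.01·log₂0.01 = 0.0664
  cell (b,1): −0.03·log₂0.03 = 0.1518
  cell (b,2): −0.32·log₂0.32 = 0.5260
Sum = 2.019 bits.

2.019 bits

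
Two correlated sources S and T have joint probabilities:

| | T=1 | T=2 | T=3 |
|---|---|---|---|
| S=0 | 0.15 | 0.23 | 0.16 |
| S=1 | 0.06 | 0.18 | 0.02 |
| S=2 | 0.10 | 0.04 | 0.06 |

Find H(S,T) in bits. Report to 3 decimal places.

2.884 bits

H(S,T) = −Σ p(x,y)·log₂ p(x,y) over all 9 cells.
  cell (0,1): −0.15·log₂0.15 = 0.4105
  cell (0,2): −0.23·log₂0.23 = 0.4877
  cell (0,3): −0.16·log₂0.16 = 0.4230
  cell (1,1): −0.06·log₂0.06 = 0.2435
  cell (1,2): −0.18·log₂0.18 = 0.4453
  cell (1,3): −0.02·log₂0.02 = 0.1129
  cell (2,1): −0.10·log₂0.10 = 0.3322
  cell (2,2): −0.04·log₂0.04 = 0.1858
  cell (2,3): −0.06·log₂0.06 = 0.2435
Sum = 2.884 bits.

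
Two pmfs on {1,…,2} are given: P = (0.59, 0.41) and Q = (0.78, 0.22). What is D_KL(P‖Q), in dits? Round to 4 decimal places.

D(P‖Q) = Σ p·log₁₀(p/q).
  0.59·log₁₀(0.59/0.78) = -0.07153
  0.41·log₁₀(0.41/0.22) = 0.11085
D(P‖Q) = 0.0393 dits.

0.0393 dits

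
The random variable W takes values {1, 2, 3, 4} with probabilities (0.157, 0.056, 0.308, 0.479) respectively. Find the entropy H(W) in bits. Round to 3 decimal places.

1.684 bits

H(W) = −Σ p·log₂ p.
  −(0.157)·log₂(0.157) = 0.4194
  −(0.056)·log₂(0.056) = 0.2329
  −(0.308)·log₂(0.308) = 0.5233
  −(0.479)·log₂(0.479) = 0.5087
Sum: 0.4194 + 0.2329 + 0.5233 + 0.5087 = 1.684 bits.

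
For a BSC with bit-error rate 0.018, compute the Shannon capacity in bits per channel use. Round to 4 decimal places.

0.8699 bits

Binary symmetric channel: C = 1 − h₂(ε) where h₂ is the binary entropy function.
h₂(0.018) = −0.018·log₂0.018 − 0.982·log₂0.982 = 0.1301.
C = 1 − 0.1301 = 0.8699 bits per channel use.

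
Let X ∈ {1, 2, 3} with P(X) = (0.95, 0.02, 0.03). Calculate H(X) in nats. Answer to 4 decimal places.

H(X) = −Σ p·ln p.
  −(0.95)·ln(0.95) = 0.04873
  −(0.02)·ln(0.02) = 0.07824
  −(0.03)·ln(0.03) = 0.10520
Sum: 0.04873 + 0.07824 + 0.10520 = 0.2322 nats.

0.2322 nats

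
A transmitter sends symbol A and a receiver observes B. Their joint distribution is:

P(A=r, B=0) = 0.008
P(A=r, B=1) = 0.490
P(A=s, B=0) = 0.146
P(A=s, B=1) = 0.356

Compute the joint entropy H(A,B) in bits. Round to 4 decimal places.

1.4958 bits

H(A,B) = −Σ p(x,y)·log₂ p(x,y) over all 4 cells.
  cell (r,0): −0.008·log₂0.008 = 0.05573
  cell (r,1): −0.490·log₂0.490 = 0.50428
  cell (s,0): −0.146·log₂0.146 = 0.40529
  cell (s,1): −0.356·log₂0.356 = 0.53046
Sum = 1.4958 bits.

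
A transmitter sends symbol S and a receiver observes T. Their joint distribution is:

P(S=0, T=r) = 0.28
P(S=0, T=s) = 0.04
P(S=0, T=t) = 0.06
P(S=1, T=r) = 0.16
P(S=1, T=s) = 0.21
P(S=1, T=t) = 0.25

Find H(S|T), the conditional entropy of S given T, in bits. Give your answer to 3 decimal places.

0.794 bits

Chain rule: H(S|T) = H(S,T) − H(T).
Marginals: p(S) = (0.3800, 0.6200), p(T) = (0.4400, 0.2500, 0.3100).
H(S,T) = 2.3393 bits; H(T) = 1.5449 bits.
H(S|T) = 2.3393 − 1.5449 = 0.794 bits.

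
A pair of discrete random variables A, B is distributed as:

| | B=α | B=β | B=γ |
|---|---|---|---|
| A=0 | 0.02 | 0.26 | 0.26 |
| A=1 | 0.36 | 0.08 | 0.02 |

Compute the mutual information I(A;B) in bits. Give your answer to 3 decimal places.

0.511 bits

Marginals: p(A) = (0.5400, 0.4600), p(B) = (0.3800, 0.3400, 0.2800).
I(A;B) = Σ p(x,y)·log₂[p(x,y)/(p(x)p(y))].
  (0,α): 0.02·log₂(0.0975) = -0.0672
  (0,β): 0.26·log₂(1.4161) = 0.1305
  (0,γ): 0.26·log₂(1.7196) = 0.2033
  (1,α): 0.36·log₂(2.0595) = 0.3752
  (1,β): 0.08·log₂(0.5115) = -0.0774
  (1,γ): 0.02·log₂(0.1553) = -0.0537
Sum = 0.511 bits.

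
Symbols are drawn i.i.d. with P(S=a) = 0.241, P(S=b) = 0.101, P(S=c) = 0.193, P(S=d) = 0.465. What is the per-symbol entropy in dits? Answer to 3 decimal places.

H(S) = −Σ p·log₁₀ p.
  −(0.241)·log₁₀(0.241) = 0.1489
  −(0.101)·log₁₀(0.101) = 0.1006
  −(0.193)·log₁₀(0.193) = 0.1379
  −(0.465)·log₁₀(0.465) = 0.1546
Sum: 0.1489 + 0.1006 + 0.1379 + 0.1546 = 0.542 dits.

0.542 dits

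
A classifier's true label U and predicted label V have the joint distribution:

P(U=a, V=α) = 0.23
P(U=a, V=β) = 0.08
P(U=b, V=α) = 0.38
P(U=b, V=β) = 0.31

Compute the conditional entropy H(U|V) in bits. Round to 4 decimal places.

0.8686 bits

Marginals: p(U) = (0.3100, 0.6900), p(V) = (0.6100, 0.3900).
H(U|V) = Σ p(V) · H(U|V=·).
  V=α: p=0.6100, H(U|V=α) = 0.9559
  V=β: p=0.3900, H(U|V=β) = 0.7321
Weighted sum = 0.8686 bits.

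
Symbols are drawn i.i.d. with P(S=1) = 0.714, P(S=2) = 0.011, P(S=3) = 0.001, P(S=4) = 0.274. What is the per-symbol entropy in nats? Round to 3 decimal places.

0.652 nats

H(S) = −Σ p·ln p.
  −(0.714)·ln(0.714) = 0.2405
  −(0.011)·ln(0.011) = 0.0496
  −(0.001)·ln(0.001) = 0.0069
  −(0.274)·ln(0.274) = 0.3547
Sum: 0.2405 + 0.0496 + 0.0069 + 0.3547 = 0.652 nats.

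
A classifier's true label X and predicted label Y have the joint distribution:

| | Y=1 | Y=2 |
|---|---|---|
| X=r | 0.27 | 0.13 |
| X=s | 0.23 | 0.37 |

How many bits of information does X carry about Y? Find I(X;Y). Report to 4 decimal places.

Marginals: p(X) = (0.4000, 0.6000), p(Y) = (0.5000, 0.5000).
I(X;Y) = H(X) + H(Y) − H(X,Y).
H(X) = 0.9710, H(Y) = 1.0000, H(X,Y) = 1.9111.
I(X;Y) = 0.9710 + 1.0000 − 1.9111 = 0.0599 bits.

0.0599 bits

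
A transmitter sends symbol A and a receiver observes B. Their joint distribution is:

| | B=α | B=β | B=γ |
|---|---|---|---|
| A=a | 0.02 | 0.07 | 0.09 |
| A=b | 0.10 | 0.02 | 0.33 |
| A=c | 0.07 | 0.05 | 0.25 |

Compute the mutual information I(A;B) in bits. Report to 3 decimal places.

0.082 bits

Marginals: p(A) = (0.1800, 0.4500, 0.3700), p(B) = (0.1900, 0.1400, 0.6700).
I(A;B) = Σ p(x,y)·log₂[p(x,y)/(p(x)p(y))].
  (a,α): 0.02·log₂(0.5848) = -0.0155
  (a,β): 0.07·log₂(2.7778) = 0.1032
  (a,γ): 0.09·log₂(0.7463) = -0.0380
  (b,α): 0.10·log₂(1.1696) = 0.0226
  (b,β): 0.02·log₂(0.3175) = -0.0331
  (b,γ): 0.33·log₂(1.0945) = 0.0430
  (c,α): 0.07·log₂(0.9957) = -0.0004
  (c,β): 0.05·log₂(0.9653) = -0.0026
  (c,γ): 0.25·log₂(1.0085) = 0.0030
Sum = 0.082 bits.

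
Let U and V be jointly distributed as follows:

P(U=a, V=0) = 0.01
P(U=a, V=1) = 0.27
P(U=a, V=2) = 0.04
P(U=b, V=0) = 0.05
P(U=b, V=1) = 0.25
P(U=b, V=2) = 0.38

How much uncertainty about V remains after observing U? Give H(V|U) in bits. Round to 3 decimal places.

1.104 bits

Chain rule: H(V|U) = H(U,V) − H(U).
Marginals: p(U) = (0.3200, 0.6800), p(V) = (0.0600, 0.5200, 0.4200).
H(U,V) = 2.0088 bits; H(U) = 0.9044 bits.
H(V|U) = 2.0088 − 0.9044 = 1.104 bits.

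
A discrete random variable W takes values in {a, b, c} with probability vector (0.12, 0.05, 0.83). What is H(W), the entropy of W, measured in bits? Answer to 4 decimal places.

H(W) = −Σ p·log₂ p.
  −(0.12)·log₂(0.12) = 0.36707
  −(0.05)·log₂(0.05) = 0.21610
  −(0.83)·log₂(0.83) = 0.22312
Sum: 0.36707 + 0.21610 + 0.22312 = 0.8063 bits.

0.8063 bits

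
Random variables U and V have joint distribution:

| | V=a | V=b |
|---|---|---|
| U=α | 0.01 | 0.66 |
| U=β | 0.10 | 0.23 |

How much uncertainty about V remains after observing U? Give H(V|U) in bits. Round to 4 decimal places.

0.3670 bits

Chain rule: H(V|U) = H(U,V) − H(U).
Marginals: p(U) = (0.6700, 0.3300), p(V) = (0.1100, 0.8900).
H(U,V) = 1.2819 bits; H(U) = 0.9149 bits.
H(V|U) = 1.2819 − 0.9149 = 0.3670 bits.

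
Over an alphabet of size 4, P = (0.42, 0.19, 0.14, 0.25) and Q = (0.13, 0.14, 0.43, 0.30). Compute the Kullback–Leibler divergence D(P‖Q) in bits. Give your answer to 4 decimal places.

0.5019 bits

D(P‖Q) = Σ p·log₂(p/q).
  0.42·log₂(0.42/0.13) = 0.71059
  0.19·log₂(0.19/0.14) = 0.08371
  0.14·log₂(0.14/0.43) = -0.22665
  0.25·log₂(0.25/0.30) = -0.06576
D(P‖Q) = 0.5019 bits.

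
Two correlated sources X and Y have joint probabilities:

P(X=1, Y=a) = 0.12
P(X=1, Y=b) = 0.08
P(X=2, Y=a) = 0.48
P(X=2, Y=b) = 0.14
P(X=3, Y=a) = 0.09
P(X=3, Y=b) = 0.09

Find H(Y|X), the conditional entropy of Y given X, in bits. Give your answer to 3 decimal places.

Marginals: p(X) = (0.2000, 0.6200, 0.1800), p(Y) = (0.6900, 0.3100).
H(Y|X) = Σ p(X) · H(Y|X=·).
  X=1: p=0.2000, H(Y|X=1) = 0.9710
  X=2: p=0.6200, H(Y|X=2) = 0.7706
  X=3: p=0.1800, H(Y|X=3) = 1.0000
Weighted sum = 0.852 bits.

0.852 bits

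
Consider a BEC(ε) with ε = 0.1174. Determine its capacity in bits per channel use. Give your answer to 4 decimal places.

0.8826 bits

Binary erasure channel: capacity C = 1 − ε.
C = 1 − 0.1174 = 0.8826 bits per channel use.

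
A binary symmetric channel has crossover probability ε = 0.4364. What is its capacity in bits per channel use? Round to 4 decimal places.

Binary symmetric channel: C = 1 − h₂(ε) where h₂ is the binary entropy function.
h₂(0.4364) = −0.4364·log₂0.4364 − 0.5636·log₂0.5636 = 0.9883.
C = 1 − 0.9883 = 0.0117 bits per channel use.

0.0117 bits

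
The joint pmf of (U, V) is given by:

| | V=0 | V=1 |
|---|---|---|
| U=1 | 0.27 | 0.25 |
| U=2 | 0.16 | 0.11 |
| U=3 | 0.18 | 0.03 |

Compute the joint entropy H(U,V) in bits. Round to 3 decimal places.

2.380 bits

H(U,V) = −Σ p(x,y)·log₂ p(x,y) over all 6 cells.
  cell (1,0): −0.27·log₂0.27 = 0.5100
  cell (1,1): −0.25·log₂0.25 = 0.5000
  cell (2,0): −0.16·log₂0.16 = 0.4230
  cell (2,1): −0.11·log₂0.11 = 0.3503
  cell (3,0): −0.18·log₂0.18 = 0.4453
  cell (3,1): −0.03·log₂0.03 = 0.1518
Sum = 2.380 bits.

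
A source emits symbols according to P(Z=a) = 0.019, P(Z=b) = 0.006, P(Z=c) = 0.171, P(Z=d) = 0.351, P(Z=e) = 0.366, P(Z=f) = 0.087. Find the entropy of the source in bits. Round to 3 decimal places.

H(Z) = −Σ p·log₂ p.
  −(0.019)·log₂(0.019) = 0.1086
  −(0.006)·log₂(0.006) = 0.0443
  −(0.171)·log₂(0.171) = 0.4357
  −(0.351)·log₂(0.351) = 0.5302
  −(0.366)·log₂(0.366) = 0.5307
  −(0.087)·log₂(0.087) = 0.3065
Sum: 0.1086 + 0.0443 + 0.4357 + 0.5302 + 0.5307 + 0.3065 = 1.956 bits.

1.956 bits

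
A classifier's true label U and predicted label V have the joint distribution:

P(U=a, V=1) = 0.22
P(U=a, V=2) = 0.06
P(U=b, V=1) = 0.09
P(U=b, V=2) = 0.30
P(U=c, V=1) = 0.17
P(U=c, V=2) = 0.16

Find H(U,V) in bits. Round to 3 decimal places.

2.415 bits

H(U,V) = −Σ p(x,y)·log₂ p(x,y) over all 6 cells.
  cell (a,1): −0.22·log₂0.22 = 0.4806
  cell (a,2): −0.06·log₂0.06 = 0.2435
  cell (b,1): −0.09·log₂0.09 = 0.3127
  cell (b,2): −0.30·log₂0.30 = 0.5211
  cell (c,1): −0.17·log₂0.17 = 0.4346
  cell (c,2): −0.16·log₂0.16 = 0.4230
Sum = 2.415 bits.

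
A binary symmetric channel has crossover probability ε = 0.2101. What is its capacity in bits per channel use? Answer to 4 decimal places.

0.2583 bits

Binary symmetric channel: C = 1 − h₂(ε) where h₂ is the binary entropy function.
h₂(0.2101) = −0.2101·log₂0.2101 − 0.7899·log₂0.7899 = 0.7417.
C = 1 − 0.7417 = 0.2583 bits per channel use.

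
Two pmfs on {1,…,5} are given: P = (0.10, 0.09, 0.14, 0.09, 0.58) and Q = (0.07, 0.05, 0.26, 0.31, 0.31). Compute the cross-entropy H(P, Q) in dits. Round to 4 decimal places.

H(P,Q) = −Σ p·log₁₀ q.
  −0.10·log₁₀(0.07) = 0.11549
  −0.09·log₁₀(0.05) = 0.11709
  −0.14·log₁₀(0.26) = 0.08190
  −0.09·log₁₀(0.31) = 0.04578
  −0.58·log₁₀(0.31) = 0.29501
H(P,Q) = 0.6553 dits.

0.6553 dits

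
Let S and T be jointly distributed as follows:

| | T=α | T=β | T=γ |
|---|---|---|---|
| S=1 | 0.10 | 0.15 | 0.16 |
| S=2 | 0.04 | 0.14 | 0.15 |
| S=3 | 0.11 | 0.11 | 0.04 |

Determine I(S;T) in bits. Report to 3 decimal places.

Marginals: p(S) = (0.4100, 0.3300, 0.2600), p(T) = (0.2500, 0.4000, 0.3500).
I(S;T) = Σ p(x,y)·log₂[p(x,y)/(p(x)p(y))].
  (1,α): 0.10·log₂(0.9756) = -0.0036
  (1,β): 0.15·log₂(0.9146) = -0.0193
  (1,γ): 0.16·log₂(1.1150) = 0.0251
  (2,α): 0.04·log₂(0.4848) = -0.0418
  (2,β): 0.14·log₂(1.0606) = 0.0119
  (2,γ): 0.15·log₂(1.2987) = 0.0566
  (3,α): 0.11·log₂(1.6923) = 0.0835
  (3,β): 0.11·log₂(1.0577) = 0.0089
  (3,γ): 0.04·log₂(0.4396) = -0.0474
Sum = 0.074 bits.

0.074 bits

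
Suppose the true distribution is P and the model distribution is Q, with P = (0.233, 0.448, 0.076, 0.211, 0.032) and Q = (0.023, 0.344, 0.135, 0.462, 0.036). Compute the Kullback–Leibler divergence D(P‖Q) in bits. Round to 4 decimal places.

0.6421 bits

D(P‖Q) = Σ p·log₂(p/q).
  0.233·log₂(0.233/0.023) = 0.77837
  0.448·log₂(0.448/0.344) = 0.17073
  0.076·log₂(0.076/0.135) = -0.06300
  0.211·log₂(0.211/0.462) = -0.23857
  0.032·log₂(0.032/0.036) = -0.00544
D(P‖Q) = 0.6421 bits.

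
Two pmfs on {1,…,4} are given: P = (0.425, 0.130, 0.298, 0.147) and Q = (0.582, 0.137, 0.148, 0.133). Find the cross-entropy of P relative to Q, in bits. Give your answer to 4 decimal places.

H(P,Q) = −Σ p·log₂ q.
  −0.425·log₂(0.582) = 0.33189
  −0.130·log₂(0.137) = 0.37281
  −0.298·log₂(0.148) = 0.82139
  −0.147·log₂(0.133) = 0.42784
H(P,Q) = 1.9539 bits.

1.9539 bits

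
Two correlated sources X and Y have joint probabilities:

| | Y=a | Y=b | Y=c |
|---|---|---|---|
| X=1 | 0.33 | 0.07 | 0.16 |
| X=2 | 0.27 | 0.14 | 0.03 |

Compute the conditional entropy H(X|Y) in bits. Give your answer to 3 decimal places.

0.908 bits

Chain rule: H(X|Y) = H(X,Y) − H(Y).
Marginals: p(X) = (0.5600, 0.4400), p(Y) = (0.6000, 0.2100, 0.1900).
H(X,Y) = 2.2783 bits; H(Y) = 1.3702 bits.
H(X|Y) = 2.2783 − 1.3702 = 0.908 bits.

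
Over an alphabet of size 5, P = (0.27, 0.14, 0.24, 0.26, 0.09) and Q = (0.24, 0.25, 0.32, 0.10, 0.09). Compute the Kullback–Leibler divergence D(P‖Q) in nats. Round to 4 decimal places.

0.1300 nats

D(P‖Q) = Σ p·ln(p/q).
  0.27·ln(0.27/0.24) = 0.03180
  0.14·ln(0.14/0.25) = -0.08117
  0.24·ln(0.24/0.32) = -0.06904
  0.26·ln(0.26/0.10) = 0.24843
  0.09·ln(0.09/0.09) = 0.00000
D(P‖Q) = 0.1300 nats.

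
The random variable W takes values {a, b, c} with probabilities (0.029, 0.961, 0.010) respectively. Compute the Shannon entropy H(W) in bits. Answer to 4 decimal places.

H(W) = −Σ p·log₂ p.
  −(0.029)·log₂(0.029) = 0.14813
  −(0.961)·log₂(0.961) = 0.05515
  −(0.010)·log₂(0.010) = 0.06644
Sum: 0.14813 + 0.05515 + 0.06644 = 0.2697 bits.

0.2697 bits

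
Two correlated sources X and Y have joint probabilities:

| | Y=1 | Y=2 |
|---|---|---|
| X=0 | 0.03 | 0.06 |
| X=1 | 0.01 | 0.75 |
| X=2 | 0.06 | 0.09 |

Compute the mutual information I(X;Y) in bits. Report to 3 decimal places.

0.164 bits

Marginals: p(X) = (0.0900, 0.7600, 0.1500), p(Y) = (0.1000, 0.9000).
I(X;Y) = H(X) + H(Y) − H(X,Y).
H(X) = 1.0241, H(Y) = 0.4690, H(X,Y) = 1.3292.
I(X;Y) = 1.0241 + 0.4690 − 1.3292 = 0.164 bits.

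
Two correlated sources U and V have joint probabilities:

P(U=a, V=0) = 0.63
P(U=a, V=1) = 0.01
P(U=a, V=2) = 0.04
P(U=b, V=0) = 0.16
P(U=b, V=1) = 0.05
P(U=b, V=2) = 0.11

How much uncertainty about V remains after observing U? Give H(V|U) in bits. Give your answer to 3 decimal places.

0.757 bits

Chain rule: H(V|U) = H(U,V) − H(U).
Marginals: p(U) = (0.6800, 0.3200), p(V) = (0.7900, 0.0600, 0.1500).
H(U,V) = 1.6615 bits; H(U) = 0.9044 bits.
H(V|U) = 1.6615 − 0.9044 = 0.757 bits.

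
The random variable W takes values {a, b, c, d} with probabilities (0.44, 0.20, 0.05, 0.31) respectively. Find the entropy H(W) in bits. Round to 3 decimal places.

H(W) = −Σ p·log₂ p.
  −(0.44)·log₂(0.44) = 0.5211
  −(0.20)·log₂(0.20) = 0.4644
  −(0.05)·log₂(0.05) = 0.2161
  −(0.31)·log₂(0.31) = 0.5238
Sum: 0.5211 + 0.4644 + 0.2161 + 0.5238 = 1.725 bits.

1.725 bits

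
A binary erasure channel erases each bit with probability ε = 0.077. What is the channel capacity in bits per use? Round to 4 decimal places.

Binary erasure channel: capacity C = 1 − ε.
C = 1 − 0.077 = 0.9230 bits per channel use.

0.9230 bits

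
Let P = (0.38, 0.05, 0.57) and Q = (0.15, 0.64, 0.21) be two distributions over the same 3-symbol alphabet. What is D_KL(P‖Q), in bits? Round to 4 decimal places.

1.1468 bits

D(P‖Q) = Σ p·log₂(p/q).
  0.38·log₂(0.38/0.15) = 0.50959
  0.05·log₂(0.05/0.64) = -0.18390
  0.57·log₂(0.57/0.21) = 0.82113
D(P‖Q) = 1.1468 bits.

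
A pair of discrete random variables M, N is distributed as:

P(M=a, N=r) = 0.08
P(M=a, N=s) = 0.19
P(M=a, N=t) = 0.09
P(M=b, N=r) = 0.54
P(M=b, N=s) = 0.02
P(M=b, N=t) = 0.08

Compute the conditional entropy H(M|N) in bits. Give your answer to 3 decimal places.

Marginals: p(M) = (0.3600, 0.6400), p(N) = (0.6200, 0.2100, 0.1700).
H(M|N) = Σ p(N) · H(M|N=·).
  N=r: p=0.6200, H(M|N=r) = 0.5548
  N=s: p=0.2100, H(M|N=s) = 0.4537
  N=t: p=0.1700, H(M|N=t) = 0.9975
Weighted sum = 0.609 bits.

0.609 bits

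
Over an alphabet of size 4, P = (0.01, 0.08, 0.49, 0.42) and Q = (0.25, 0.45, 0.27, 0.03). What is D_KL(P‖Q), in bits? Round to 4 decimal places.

D(P‖Q) = Σ p·log₂(p/q).
  0.01·log₂(0.01/0.25) = -0.04644
  0.08·log₂(0.08/0.45) = -0.19935
  0.49·log₂(0.49/0.27) = 0.42131
  0.42·log₂(0.42/0.03) = 1.59909
D(P‖Q) = 1.7746 bits.

1.7746 bits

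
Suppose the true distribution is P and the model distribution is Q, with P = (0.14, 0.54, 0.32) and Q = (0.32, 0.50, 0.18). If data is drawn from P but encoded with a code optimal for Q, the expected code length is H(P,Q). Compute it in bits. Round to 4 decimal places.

H(P,Q) = −Σ p·log₂ q.
  −0.14·log₂(0.32) = 0.23014
  −0.54·log₂(0.50) = 0.54000
  −0.32·log₂(0.18) = 0.79166
H(P,Q) = 1.5618 bits.

1.5618 bits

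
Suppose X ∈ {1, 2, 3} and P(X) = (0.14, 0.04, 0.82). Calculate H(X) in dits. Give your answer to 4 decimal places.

H(X) = −Σ p·log₁₀ p.
  −(0.14)·log₁₀(0.14) = 0.11954
  −(0.04)·log₁₀(0.04) = 0.05592
  −(0.82)·log₁₀(0.82) = 0.07067
Sum: 0.11954 + 0.05592 + 0.07067 = 0.2461 dits.

0.2461 dits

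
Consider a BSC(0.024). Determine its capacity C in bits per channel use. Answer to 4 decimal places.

Binary symmetric channel: C = 1 − h₂(ε) where h₂ is the binary entropy function.
h₂(0.024) = −0.024·log₂0.024 − 0.976·log₂0.976 = 0.1633.
C = 1 − 0.1633 = 0.8367 bits per channel use.

0.8367 bits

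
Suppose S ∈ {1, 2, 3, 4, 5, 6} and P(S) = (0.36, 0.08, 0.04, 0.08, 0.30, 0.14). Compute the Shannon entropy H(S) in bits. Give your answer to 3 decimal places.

2.218 bits

H(S) = −Σ p·log₂ p.
  −(0.36)·log₂(0.36) = 0.5306
  −(0.08)·log₂(0.08) = 0.2915
  −(0.04)·log₂(0.04) = 0.1858
  −(0.08)·log₂(0.08) = 0.2915
  −(0.30)·log₂(0.30) = 0.5211
  −(0.14)·log₂(0.14) = 0.3971
Sum: 0.5306 + 0.2915 + 0.1858 + 0.2915 + 0.5211 + 0.3971 = 2.218 bits.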